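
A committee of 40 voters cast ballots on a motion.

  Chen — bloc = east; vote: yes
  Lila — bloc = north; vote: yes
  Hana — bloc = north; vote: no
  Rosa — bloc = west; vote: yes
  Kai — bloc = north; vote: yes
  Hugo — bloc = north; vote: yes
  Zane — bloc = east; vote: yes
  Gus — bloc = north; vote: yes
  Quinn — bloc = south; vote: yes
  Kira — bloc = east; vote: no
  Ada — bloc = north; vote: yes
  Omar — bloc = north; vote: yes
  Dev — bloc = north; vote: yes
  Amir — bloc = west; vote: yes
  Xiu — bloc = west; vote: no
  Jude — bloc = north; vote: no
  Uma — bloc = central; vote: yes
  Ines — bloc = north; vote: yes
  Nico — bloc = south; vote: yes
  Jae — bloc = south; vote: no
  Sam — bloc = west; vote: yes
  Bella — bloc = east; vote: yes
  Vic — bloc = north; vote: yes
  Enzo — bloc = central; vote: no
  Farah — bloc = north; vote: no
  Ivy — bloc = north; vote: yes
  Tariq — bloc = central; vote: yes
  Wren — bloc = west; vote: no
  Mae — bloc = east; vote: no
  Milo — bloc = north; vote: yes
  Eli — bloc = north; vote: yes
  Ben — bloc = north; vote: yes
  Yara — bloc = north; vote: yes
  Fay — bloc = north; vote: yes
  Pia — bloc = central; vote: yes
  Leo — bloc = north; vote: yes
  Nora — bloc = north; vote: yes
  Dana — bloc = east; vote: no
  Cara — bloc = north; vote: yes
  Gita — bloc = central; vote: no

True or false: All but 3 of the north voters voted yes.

True

'All but 3 of the north voters voted yes' holds iff |A ∖ B| = 3.
|A| = 21, |A ∩ B| = 18, |A ∖ B| = 3.
|A ∖ B| = 3, so the statement is true.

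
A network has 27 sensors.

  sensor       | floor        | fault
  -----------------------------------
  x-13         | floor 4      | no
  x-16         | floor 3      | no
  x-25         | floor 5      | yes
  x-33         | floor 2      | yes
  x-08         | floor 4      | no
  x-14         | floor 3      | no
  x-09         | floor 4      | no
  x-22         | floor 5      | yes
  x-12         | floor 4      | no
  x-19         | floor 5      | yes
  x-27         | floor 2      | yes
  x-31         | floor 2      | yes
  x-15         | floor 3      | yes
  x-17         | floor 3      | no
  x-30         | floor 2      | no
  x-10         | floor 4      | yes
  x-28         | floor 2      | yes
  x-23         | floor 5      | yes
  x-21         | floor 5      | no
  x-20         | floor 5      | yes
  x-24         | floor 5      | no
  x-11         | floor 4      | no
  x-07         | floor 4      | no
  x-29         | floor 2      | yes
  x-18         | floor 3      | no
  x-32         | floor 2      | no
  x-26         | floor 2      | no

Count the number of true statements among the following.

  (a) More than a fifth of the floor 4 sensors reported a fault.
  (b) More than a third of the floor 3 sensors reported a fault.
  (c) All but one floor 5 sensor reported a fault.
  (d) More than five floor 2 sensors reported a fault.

0

(a) floor 4: |A| = 7, |A ∩ B| = 1; needs |A ∩ B| / |A| > 1/5 — false.
(b) floor 3: |A| = 5, |A ∩ B| = 1; needs |A ∩ B| / |A| > 1/3 — false.
(c) floor 5: |A| = 7, |A ∩ B| = 5; needs |A ∖ B| = 1 — false.
(d) floor 2: |A| = 8, |A ∩ B| = 5; needs |A ∩ B| > 5 — false.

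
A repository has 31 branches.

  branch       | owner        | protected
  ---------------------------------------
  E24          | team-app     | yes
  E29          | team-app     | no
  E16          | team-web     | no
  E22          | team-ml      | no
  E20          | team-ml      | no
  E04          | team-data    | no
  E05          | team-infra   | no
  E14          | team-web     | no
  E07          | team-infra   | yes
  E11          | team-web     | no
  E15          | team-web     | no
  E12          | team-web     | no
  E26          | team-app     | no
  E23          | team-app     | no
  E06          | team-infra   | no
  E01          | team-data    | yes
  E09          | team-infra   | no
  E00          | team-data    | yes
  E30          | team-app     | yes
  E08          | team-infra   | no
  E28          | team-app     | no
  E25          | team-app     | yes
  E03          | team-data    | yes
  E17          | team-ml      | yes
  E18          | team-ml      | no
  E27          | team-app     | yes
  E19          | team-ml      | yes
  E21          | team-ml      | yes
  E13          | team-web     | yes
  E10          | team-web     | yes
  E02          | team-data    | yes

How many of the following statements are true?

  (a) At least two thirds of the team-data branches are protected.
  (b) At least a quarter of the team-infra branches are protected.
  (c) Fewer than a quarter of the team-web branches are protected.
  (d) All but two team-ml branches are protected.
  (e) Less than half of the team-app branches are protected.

(a) team-data: |A| = 5, |A ∩ B| = 4; needs |A ∩ B| / |A| ≥ 2/3 — true.
(b) team-infra: |A| = 5, |A ∩ B| = 1; needs |A ∩ B| / |A| ≥ 1/4 — false.
(c) team-web: |A| = 7, |A ∩ B| = 2; needs |A ∩ B| / |A| < 1/4 — false.
(d) team-ml: |A| = 6, |A ∩ B| = 3; needs |A ∖ B| = 2 — false.
(e) team-app: |A| = 8, |A ∩ B| = 4; needs |A ∩ B| < |A ∖ B| — false.

1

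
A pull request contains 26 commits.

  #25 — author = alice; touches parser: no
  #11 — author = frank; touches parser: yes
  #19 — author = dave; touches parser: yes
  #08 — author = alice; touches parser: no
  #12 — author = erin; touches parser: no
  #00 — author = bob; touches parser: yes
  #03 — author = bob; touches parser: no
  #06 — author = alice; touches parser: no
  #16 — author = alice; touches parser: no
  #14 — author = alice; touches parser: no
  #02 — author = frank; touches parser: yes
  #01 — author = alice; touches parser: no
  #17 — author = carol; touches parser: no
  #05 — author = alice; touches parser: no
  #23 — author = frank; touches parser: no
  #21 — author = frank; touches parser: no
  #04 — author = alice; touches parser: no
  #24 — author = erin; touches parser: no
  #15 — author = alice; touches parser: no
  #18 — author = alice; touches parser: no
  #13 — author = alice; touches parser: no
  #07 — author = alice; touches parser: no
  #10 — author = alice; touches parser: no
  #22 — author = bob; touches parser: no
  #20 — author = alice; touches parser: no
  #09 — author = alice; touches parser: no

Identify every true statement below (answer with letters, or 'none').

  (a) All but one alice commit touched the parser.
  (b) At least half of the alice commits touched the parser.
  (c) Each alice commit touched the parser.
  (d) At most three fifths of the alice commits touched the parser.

|A| = 15, |A ∩ B| = 0, |A ∖ B| = 15.
(a) |A ∖ B| = 1: fails.
(b) |A ∩ B| ≥ |A ∖ B|: fails.
(c) A ⊆ B, i.e. every element of A is in B (|A ∖ B| = 0): fails.
(d) |A ∩ B| / |A| ≤ 3/5: holds.

(d)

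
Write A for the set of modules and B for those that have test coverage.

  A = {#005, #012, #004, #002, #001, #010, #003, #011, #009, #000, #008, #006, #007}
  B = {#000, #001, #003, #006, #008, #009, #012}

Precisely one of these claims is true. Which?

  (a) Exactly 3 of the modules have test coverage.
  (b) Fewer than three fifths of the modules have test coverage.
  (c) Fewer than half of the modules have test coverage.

|A| = 13, |A ∩ B| = 7, |A ∖ B| = 6.
(a) requires |A ∩ B| = 3: false.
(b) requires |A ∩ B| / |A| < 3/5: true.
(c) requires |A ∩ B| < |A ∖ B|: false.

(b)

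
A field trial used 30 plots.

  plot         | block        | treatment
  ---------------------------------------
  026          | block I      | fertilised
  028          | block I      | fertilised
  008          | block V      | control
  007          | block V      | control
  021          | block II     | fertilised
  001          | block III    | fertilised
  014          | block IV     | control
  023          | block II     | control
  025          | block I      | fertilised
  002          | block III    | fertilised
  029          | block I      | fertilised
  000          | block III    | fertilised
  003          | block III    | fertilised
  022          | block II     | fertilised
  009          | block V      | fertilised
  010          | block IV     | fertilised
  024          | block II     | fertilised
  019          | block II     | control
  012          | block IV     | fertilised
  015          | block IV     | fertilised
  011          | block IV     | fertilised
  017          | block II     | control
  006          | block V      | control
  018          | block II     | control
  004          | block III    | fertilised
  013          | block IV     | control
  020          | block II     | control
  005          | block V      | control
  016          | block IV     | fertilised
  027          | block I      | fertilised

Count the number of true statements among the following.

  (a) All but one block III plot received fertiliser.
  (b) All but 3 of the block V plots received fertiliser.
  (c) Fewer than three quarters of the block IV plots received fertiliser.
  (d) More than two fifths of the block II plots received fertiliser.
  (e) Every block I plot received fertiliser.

(a) block III: |A| = 5, |A ∩ B| = 5; needs |A ∖ B| = 1 — false.
(b) block V: |A| = 5, |A ∩ B| = 1; needs |A ∖ B| = 3 — false.
(c) block IV: |A| = 7, |A ∩ B| = 5; needs |A ∩ B| / |A| < 3/4 — true.
(d) block II: |A| = 8, |A ∩ B| = 3; needs |A ∩ B| / |A| > 2/5 — false.
(e) block I: |A| = 5, |A ∩ B| = 5; needs A ⊆ B, i.e. every element of A is in B (|A ∖ B| = 0) — true.

2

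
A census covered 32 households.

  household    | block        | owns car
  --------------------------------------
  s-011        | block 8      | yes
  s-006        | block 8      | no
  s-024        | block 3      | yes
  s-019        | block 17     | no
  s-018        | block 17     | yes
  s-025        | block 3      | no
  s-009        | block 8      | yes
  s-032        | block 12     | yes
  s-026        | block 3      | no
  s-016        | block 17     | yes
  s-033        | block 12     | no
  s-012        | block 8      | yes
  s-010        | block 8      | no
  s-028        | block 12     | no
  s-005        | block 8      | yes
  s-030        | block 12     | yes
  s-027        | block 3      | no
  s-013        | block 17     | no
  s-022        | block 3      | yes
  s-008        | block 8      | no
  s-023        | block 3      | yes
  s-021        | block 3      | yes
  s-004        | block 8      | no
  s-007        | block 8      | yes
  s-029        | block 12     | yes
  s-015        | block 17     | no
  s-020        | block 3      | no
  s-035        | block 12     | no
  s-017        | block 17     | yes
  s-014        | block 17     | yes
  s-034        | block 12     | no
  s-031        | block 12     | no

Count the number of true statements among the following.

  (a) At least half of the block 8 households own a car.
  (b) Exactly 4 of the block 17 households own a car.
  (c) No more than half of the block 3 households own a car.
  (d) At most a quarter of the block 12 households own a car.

3

(a) block 8: |A| = 9, |A ∩ B| = 5; needs |A ∩ B| ≥ |A ∖ B| — true.
(b) block 17: |A| = 7, |A ∩ B| = 4; needs |A ∩ B| = 4 — true.
(c) block 3: |A| = 8, |A ∩ B| = 4; needs |A ∩ B| ≤ |A ∖ B| — true.
(d) block 12: |A| = 8, |A ∩ B| = 3; needs |A ∩ B| / |A| ≤ 1/4 — false.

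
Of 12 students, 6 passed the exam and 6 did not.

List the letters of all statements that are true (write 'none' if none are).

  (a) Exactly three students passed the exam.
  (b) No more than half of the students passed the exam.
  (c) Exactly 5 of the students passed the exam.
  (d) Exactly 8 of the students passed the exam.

(b)

|A| = 12, |A ∩ B| = 6, |A ∖ B| = 6.
(a) |A ∩ B| = 3: fails.
(b) |A ∩ B| ≤ |A ∖ B|: holds.
(c) |A ∩ B| = 5: fails.
(d) |A ∩ B| = 8: fails.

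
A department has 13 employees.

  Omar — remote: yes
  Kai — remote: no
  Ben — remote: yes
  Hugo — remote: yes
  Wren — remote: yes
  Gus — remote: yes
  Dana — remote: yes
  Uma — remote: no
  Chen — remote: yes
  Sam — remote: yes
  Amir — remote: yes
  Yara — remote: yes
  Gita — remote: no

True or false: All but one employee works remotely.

Truth condition: |A ∖ B| = 1.
A (the restrictor) = {Omar, Kai, Ben, Hugo, Wren, Gus, Dana, Uma, Chen, Sam, Amir, Yara, Gita}, |A| = 13.
A ∖ B = {Kai, Uma, Gita}, so |A ∖ B| = 3.
|A ∖ B| = 3, so the statement is false.

False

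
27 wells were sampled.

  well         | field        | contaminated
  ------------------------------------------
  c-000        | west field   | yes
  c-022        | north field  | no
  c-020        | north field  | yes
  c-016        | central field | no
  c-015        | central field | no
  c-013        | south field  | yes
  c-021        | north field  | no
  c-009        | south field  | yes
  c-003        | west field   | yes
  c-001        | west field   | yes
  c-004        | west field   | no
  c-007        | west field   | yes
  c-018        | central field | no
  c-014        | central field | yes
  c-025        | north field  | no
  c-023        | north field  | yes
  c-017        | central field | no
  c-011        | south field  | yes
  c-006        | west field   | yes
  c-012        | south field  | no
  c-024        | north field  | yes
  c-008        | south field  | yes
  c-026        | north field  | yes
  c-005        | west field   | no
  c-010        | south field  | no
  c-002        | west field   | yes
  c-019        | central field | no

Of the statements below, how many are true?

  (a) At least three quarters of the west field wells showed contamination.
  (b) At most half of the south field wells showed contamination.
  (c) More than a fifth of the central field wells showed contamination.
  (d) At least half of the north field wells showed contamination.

(a) west field: |A| = 8, |A ∩ B| = 6; needs |A ∩ B| / |A| ≥ 3/4 — true.
(b) south field: |A| = 6, |A ∩ B| = 4; needs |A ∩ B| ≤ |A ∖ B| — false.
(c) central field: |A| = 6, |A ∩ B| = 1; needs |A ∩ B| / |A| > 1/5 — false.
(d) north field: |A| = 7, |A ∩ B| = 4; needs |A ∩ B| ≥ |A ∖ B| — true.

2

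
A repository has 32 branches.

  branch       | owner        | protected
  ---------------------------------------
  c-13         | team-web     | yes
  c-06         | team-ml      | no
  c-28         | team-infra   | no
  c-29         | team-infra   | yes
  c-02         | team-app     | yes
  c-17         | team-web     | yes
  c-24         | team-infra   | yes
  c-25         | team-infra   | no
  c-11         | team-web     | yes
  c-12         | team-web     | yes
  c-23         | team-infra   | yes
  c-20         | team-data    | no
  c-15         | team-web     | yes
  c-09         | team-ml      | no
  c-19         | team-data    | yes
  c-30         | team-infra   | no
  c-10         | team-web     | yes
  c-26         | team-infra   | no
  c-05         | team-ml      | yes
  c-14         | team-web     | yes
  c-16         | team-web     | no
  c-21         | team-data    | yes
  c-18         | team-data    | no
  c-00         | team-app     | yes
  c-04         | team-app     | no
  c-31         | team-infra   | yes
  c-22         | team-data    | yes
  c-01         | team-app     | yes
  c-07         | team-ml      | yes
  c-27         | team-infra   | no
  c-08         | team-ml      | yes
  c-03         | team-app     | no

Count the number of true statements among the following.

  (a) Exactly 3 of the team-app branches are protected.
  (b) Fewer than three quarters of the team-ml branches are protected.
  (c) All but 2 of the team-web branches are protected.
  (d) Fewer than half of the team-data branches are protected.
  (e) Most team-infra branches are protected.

(a) team-app: |A| = 5, |A ∩ B| = 3; needs |A ∩ B| = 3 — true.
(b) team-ml: |A| = 5, |A ∩ B| = 3; needs |A ∩ B| / |A| < 3/4 — true.
(c) team-web: |A| = 8, |A ∩ B| = 7; needs |A ∖ B| = 2 — false.
(d) team-data: |A| = 5, |A ∩ B| = 3; needs |A ∩ B| < |A ∖ B| — false.
(e) team-infra: |A| = 9, |A ∩ B| = 4; needs |A ∩ B| > |A ∖ B| — false.

2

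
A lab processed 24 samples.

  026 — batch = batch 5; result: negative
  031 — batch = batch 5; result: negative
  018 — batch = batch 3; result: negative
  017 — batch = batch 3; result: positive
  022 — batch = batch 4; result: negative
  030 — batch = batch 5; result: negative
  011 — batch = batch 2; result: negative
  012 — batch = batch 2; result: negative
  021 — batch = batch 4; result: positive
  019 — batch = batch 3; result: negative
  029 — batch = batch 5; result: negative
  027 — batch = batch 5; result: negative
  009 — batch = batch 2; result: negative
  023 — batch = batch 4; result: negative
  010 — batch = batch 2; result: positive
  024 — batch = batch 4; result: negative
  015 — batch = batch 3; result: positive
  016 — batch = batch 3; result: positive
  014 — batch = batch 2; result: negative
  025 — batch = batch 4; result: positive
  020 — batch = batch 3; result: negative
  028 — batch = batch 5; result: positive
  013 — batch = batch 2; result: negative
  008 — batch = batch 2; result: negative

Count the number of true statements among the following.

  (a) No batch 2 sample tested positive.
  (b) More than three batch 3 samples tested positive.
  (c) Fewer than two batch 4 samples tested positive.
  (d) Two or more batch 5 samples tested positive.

(a) batch 2: |A| = 7, |A ∩ B| = 1; needs A ∩ B = ∅ (|A ∩ B| = 0) — false.
(b) batch 3: |A| = 6, |A ∩ B| = 3; needs |A ∩ B| > 3 — false.
(c) batch 4: |A| = 5, |A ∩ B| = 2; needs |A ∩ B| < 2 — false.
(d) batch 5: |A| = 6, |A ∩ B| = 1; needs |A ∩ B| ≥ 2 — false.

0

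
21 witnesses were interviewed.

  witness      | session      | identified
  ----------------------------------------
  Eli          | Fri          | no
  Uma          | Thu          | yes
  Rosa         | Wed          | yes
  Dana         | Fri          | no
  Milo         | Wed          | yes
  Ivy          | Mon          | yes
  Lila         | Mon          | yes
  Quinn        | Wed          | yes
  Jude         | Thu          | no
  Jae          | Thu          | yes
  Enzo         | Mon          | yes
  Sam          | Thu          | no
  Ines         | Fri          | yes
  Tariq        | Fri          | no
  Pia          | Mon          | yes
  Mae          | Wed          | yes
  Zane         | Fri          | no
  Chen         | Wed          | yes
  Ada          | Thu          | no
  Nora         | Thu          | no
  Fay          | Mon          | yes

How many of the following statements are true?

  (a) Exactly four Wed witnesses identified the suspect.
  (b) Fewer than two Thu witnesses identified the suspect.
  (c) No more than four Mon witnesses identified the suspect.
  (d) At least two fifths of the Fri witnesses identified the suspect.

0

(a) Wed: |A| = 5, |A ∩ B| = 5; needs |A ∩ B| = 4 — false.
(b) Thu: |A| = 6, |A ∩ B| = 2; needs |A ∩ B| < 2 — false.
(c) Mon: |A| = 5, |A ∩ B| = 5; needs |A ∩ B| ≤ 4 — false.
(d) Fri: |A| = 5, |A ∩ B| = 1; needs |A ∩ B| / |A| ≥ 2/5 — false.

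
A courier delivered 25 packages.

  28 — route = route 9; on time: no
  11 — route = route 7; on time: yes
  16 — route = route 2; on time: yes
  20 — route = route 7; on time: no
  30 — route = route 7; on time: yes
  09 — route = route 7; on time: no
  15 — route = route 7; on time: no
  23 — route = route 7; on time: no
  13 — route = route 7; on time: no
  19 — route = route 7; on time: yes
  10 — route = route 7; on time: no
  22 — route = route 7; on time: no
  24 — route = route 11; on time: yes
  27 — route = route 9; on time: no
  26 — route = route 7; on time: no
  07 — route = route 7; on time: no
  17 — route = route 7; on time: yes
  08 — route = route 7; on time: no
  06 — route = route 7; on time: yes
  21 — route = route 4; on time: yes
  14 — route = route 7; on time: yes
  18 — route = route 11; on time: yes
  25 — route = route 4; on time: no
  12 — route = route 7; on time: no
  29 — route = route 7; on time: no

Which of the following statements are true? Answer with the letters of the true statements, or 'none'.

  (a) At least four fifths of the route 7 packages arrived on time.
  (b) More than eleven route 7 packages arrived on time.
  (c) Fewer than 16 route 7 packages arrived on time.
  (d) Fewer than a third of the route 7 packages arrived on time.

|A| = 18, |A ∩ B| = 6, |A ∖ B| = 12.
(a) |A ∩ B| / |A| ≥ 4/5: fails.
(b) |A ∩ B| > 11: fails.
(c) |A ∩ B| < 16: holds.
(d) |A ∩ B| / |A| < 1/3: fails.

(c)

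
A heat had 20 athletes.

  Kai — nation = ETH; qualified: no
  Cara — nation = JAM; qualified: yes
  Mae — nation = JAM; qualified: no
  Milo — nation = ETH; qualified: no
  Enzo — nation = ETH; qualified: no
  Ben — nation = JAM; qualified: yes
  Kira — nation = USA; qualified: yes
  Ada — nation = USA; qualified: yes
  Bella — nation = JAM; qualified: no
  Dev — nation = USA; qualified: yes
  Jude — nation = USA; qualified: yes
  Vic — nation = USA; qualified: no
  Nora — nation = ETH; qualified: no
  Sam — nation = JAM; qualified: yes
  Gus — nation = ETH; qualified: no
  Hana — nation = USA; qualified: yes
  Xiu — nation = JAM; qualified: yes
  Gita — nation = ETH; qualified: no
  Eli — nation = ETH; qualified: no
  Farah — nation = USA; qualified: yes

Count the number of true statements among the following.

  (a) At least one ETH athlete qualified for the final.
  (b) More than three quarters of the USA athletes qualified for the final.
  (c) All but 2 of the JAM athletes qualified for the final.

2

(a) ETH: |A| = 7, |A ∩ B| = 0; needs A ∩ B ≠ ∅ (|A ∩ B| ≥ 1) — false.
(b) USA: |A| = 7, |A ∩ B| = 6; needs |A ∩ B| / |A| > 3/4 — true.
(c) JAM: |A| = 6, |A ∩ B| = 4; needs |A ∖ B| = 2 — true.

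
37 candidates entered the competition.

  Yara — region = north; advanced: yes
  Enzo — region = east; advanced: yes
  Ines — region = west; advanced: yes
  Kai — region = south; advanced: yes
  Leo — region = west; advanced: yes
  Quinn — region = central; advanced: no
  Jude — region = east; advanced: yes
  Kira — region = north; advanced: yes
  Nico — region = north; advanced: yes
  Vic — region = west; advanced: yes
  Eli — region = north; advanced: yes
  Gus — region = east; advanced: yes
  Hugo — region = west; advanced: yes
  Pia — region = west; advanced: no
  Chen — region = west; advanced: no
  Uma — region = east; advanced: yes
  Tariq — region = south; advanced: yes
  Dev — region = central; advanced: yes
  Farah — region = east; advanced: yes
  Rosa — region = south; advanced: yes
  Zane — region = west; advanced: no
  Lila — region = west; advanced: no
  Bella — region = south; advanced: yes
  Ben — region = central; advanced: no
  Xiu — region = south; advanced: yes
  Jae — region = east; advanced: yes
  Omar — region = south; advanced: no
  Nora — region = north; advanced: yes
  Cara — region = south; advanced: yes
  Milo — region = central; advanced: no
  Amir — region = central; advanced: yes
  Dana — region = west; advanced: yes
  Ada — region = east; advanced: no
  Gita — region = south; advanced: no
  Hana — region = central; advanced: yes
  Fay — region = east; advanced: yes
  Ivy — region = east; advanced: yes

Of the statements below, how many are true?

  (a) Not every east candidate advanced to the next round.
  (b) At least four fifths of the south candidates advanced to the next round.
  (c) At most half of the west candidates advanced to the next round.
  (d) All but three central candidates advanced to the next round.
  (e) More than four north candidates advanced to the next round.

(a) east: |A| = 9, |A ∩ B| = 8; needs A ⊄ B (|A ∖ B| ≥ 1) — true.
(b) south: |A| = 8, |A ∩ B| = 6; needs |A ∩ B| / |A| ≥ 4/5 — false.
(c) west: |A| = 9, |A ∩ B| = 5; needs |A ∩ B| ≤ |A ∖ B| — false.
(d) central: |A| = 6, |A ∩ B| = 3; needs |A ∖ B| = 3 — true.
(e) north: |A| = 5, |A ∩ B| = 5; needs |A ∩ B| > 4 — true.

3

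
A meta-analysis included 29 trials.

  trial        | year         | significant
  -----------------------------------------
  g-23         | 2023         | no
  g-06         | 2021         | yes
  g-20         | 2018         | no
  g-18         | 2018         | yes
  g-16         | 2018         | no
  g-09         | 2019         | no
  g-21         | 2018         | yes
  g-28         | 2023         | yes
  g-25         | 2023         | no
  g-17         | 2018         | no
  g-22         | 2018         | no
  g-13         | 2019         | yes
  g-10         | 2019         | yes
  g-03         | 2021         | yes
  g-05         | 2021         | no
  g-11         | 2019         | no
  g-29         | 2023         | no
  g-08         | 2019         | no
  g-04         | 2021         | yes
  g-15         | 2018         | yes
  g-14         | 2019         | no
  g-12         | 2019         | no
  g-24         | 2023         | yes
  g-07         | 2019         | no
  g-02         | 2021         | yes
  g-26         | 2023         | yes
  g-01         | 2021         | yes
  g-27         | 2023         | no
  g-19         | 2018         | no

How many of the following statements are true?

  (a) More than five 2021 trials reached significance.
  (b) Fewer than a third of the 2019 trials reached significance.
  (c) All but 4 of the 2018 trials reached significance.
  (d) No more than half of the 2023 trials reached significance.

2

(a) 2021: |A| = 6, |A ∩ B| = 5; needs |A ∩ B| > 5 — false.
(b) 2019: |A| = 8, |A ∩ B| = 2; needs |A ∩ B| / |A| < 1/3 — true.
(c) 2018: |A| = 8, |A ∩ B| = 3; needs |A ∖ B| = 4 — false.
(d) 2023: |A| = 7, |A ∩ B| = 3; needs |A ∩ B| ≤ |A ∖ B| — true.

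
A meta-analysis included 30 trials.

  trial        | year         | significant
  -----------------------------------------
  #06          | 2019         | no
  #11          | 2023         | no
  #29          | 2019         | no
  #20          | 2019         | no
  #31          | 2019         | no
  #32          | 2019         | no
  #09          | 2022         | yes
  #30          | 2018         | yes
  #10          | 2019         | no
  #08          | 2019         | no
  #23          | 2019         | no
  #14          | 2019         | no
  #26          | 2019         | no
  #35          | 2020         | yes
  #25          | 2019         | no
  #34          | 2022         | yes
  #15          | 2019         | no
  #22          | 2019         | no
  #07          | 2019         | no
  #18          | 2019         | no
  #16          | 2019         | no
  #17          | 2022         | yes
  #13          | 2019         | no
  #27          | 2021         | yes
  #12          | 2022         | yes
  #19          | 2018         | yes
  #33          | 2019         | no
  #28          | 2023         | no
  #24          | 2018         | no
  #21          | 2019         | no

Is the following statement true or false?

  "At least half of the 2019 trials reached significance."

'At least half of the 2019 trials reached significance' holds iff |A ∩ B| ≥ |A ∖ B|.
|A| = 19, |A ∩ B| = 0, |A ∖ B| = 19.
0 < 19, so the statement is false.

False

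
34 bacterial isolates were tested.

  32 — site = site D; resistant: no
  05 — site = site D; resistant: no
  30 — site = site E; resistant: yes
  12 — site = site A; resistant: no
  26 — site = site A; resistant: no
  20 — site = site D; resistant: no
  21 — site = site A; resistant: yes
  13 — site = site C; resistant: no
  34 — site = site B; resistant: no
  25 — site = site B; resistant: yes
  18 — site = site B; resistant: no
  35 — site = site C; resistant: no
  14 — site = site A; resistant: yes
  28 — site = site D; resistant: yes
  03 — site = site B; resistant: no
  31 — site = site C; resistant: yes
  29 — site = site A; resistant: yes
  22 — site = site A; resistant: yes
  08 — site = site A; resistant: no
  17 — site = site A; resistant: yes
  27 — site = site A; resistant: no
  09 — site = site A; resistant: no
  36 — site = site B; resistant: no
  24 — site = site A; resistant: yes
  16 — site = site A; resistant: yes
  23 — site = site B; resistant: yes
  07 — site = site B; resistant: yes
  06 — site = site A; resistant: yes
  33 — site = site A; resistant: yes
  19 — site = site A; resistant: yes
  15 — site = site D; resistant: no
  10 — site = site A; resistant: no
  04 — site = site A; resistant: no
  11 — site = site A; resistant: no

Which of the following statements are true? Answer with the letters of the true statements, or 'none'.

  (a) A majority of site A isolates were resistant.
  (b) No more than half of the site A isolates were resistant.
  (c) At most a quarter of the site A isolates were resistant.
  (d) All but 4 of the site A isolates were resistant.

|A| = 18, |A ∩ B| = 10, |A ∖ B| = 8.
(a) |A ∩ B| > |A ∖ B|: holds.
(b) |A ∩ B| ≤ |A ∖ B|: fails.
(c) |A ∩ B| / |A| ≤ 1/4: fails.
(d) |A ∖ B| = 4: fails.

(a)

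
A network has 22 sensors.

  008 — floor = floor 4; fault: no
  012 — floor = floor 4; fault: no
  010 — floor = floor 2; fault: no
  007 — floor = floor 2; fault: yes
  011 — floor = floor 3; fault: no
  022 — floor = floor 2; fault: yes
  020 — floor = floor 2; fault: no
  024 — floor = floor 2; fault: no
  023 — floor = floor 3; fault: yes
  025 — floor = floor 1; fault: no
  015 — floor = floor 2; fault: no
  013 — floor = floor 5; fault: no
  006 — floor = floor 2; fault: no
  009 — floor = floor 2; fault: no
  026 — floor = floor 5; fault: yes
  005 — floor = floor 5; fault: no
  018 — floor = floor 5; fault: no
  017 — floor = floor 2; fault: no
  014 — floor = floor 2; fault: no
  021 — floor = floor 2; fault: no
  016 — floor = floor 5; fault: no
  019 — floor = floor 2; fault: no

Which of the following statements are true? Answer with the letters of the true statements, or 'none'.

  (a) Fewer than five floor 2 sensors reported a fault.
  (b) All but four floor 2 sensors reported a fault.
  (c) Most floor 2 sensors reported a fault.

|A| = 12, |A ∩ B| = 2, |A ∖ B| = 10.
(a) |A ∩ B| < 5: holds.
(b) |A ∖ B| = 4: fails.
(c) |A ∩ B| > |A ∖ B|: fails.

(a)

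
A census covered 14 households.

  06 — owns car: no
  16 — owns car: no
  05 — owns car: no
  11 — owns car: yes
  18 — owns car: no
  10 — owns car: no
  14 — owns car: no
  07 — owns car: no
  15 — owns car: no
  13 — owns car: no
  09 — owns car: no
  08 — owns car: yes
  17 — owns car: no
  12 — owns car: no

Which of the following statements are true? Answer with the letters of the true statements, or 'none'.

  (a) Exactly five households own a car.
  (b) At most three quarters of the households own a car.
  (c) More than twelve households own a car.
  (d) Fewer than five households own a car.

(b), (d)

|A| = 14, |A ∩ B| = 2, |A ∖ B| = 12.
(a) |A ∩ B| = 5: fails.
(b) |A ∩ B| / |A| ≤ 3/4: holds.
(c) |A ∩ B| > 12: fails.
(d) |A ∩ B| < 5: holds.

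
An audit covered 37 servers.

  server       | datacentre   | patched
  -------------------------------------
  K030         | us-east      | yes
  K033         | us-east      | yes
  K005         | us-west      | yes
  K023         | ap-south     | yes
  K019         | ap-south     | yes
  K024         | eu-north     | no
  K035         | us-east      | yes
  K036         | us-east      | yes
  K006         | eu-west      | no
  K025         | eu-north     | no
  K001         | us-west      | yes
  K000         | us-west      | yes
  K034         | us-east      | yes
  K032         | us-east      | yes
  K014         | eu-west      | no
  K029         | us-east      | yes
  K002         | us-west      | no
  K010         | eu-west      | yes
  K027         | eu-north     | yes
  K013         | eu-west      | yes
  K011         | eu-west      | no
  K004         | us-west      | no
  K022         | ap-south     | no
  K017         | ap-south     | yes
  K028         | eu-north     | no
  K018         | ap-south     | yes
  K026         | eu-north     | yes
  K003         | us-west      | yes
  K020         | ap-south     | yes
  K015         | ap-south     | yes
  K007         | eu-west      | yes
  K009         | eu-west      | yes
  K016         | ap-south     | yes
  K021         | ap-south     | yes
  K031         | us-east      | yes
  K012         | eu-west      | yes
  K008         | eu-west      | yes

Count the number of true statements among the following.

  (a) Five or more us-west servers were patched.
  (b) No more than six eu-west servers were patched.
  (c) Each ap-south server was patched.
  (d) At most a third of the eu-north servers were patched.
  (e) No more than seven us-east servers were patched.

(a) us-west: |A| = 6, |A ∩ B| = 4; needs |A ∩ B| ≥ 5 — false.
(b) eu-west: |A| = 9, |A ∩ B| = 6; needs |A ∩ B| ≤ 6 — true.
(c) ap-south: |A| = 9, |A ∩ B| = 8; needs A ⊆ B, i.e. every element of A is in B (|A ∖ B| = 0) — false.
(d) eu-north: |A| = 5, |A ∩ B| = 2; needs |A ∩ B| / |A| ≤ 1/3 — false.
(e) us-east: |A| = 8, |A ∩ B| = 8; needs |A ∩ B| ≤ 7 — false.

1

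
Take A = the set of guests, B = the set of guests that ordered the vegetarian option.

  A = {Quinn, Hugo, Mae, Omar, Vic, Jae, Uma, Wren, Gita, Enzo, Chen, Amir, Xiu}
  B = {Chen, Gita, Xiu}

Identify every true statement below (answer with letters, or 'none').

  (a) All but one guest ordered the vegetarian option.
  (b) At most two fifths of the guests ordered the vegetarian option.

(b)

|A| = 13, |A ∩ B| = 3, |A ∖ B| = 10.
(a) |A ∖ B| = 1: fails.
(b) |A ∩ B| / |A| ≤ 2/5: holds.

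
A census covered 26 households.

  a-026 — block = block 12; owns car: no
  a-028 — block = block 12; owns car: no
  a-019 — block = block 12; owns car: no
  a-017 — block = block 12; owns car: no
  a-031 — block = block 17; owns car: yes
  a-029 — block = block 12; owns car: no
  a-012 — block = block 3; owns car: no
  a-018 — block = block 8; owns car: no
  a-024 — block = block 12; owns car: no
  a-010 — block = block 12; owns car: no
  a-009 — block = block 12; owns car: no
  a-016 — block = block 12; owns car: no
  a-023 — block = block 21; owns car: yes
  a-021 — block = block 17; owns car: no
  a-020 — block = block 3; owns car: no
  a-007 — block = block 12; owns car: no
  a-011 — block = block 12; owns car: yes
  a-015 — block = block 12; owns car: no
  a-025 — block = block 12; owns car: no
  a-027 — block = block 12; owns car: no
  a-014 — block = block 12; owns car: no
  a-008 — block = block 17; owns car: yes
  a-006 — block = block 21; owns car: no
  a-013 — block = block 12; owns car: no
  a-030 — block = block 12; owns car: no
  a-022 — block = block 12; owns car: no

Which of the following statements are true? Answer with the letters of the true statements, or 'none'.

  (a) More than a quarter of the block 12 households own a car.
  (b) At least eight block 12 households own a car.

|A| = 18, |A ∩ B| = 1, |A ∖ B| = 17.
(a) |A ∩ B| / |A| > 1/4: fails.
(b) |A ∩ B| ≥ 8: fails.

none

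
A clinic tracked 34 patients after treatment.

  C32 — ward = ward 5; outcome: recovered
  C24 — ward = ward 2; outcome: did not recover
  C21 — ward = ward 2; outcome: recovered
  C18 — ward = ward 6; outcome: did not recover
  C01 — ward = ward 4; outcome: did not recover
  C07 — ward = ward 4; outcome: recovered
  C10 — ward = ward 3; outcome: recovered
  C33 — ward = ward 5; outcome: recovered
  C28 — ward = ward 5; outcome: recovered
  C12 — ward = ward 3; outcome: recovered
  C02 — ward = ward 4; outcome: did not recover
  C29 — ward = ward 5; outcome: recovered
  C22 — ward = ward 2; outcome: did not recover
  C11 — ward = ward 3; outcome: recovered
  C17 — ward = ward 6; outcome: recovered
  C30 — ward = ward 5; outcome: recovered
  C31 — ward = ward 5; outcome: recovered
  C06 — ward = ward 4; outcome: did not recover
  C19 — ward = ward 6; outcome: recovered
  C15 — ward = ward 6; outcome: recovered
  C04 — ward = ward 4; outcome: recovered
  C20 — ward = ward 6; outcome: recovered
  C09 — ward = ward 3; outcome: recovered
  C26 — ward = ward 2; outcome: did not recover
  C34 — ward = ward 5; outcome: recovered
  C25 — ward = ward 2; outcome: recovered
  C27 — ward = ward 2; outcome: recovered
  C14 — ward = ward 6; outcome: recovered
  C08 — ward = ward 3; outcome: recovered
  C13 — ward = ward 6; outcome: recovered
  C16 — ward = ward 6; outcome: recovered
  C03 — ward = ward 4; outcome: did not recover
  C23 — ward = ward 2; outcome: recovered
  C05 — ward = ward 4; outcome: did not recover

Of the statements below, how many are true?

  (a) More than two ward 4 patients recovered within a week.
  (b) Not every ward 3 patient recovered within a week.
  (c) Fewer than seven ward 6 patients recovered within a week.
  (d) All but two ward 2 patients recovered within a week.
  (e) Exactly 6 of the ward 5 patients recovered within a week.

0

(a) ward 4: |A| = 7, |A ∩ B| = 2; needs |A ∩ B| > 2 — false.
(b) ward 3: |A| = 5, |A ∩ B| = 5; needs A ⊄ B (|A ∖ B| ≥ 1) — false.
(c) ward 6: |A| = 8, |A ∩ B| = 7; needs |A ∩ B| < 7 — false.
(d) ward 2: |A| = 7, |A ∩ B| = 4; needs |A ∖ B| = 2 — false.
(e) ward 5: |A| = 7, |A ∩ B| = 7; needs |A ∩ B| = 6 — false.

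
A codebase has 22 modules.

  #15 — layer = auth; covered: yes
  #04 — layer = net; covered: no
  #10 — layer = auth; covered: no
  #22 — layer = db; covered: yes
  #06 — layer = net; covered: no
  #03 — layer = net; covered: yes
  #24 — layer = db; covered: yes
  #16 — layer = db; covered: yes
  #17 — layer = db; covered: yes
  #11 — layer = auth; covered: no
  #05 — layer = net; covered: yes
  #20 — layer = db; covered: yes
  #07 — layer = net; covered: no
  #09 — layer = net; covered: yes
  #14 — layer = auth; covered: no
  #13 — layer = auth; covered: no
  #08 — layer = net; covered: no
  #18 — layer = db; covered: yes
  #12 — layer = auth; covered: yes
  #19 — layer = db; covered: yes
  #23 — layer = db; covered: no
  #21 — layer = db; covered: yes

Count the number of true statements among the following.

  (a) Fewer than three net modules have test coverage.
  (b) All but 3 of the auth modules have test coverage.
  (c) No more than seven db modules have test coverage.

0

(a) net: |A| = 7, |A ∩ B| = 3; needs |A ∩ B| < 3 — false.
(b) auth: |A| = 6, |A ∩ B| = 2; needs |A ∖ B| = 3 — false.
(c) db: |A| = 9, |A ∩ B| = 8; needs |A ∩ B| ≤ 7 — false.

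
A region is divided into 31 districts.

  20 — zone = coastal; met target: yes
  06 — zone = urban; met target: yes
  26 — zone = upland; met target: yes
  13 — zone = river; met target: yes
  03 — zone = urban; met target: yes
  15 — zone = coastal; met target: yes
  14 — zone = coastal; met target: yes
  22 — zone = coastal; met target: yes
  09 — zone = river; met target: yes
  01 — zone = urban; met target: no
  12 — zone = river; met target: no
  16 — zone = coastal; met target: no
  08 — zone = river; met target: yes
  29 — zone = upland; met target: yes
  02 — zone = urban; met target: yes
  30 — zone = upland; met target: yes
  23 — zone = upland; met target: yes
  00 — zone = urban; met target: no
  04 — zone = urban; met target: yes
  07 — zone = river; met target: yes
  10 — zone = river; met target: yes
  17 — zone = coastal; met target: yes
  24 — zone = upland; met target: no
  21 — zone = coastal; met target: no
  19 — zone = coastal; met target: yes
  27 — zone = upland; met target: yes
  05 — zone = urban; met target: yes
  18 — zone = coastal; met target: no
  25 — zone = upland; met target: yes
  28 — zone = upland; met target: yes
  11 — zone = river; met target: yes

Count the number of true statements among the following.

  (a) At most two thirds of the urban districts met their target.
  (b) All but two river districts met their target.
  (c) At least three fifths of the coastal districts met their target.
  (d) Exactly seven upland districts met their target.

(a) urban: |A| = 7, |A ∩ B| = 5; needs |A ∩ B| / |A| ≤ 2/3 — false.
(b) river: |A| = 7, |A ∩ B| = 6; needs |A ∖ B| = 2 — false.
(c) coastal: |A| = 9, |A ∩ B| = 6; needs |A ∩ B| / |A| ≥ 3/5 — true.
(d) upland: |A| = 8, |A ∩ B| = 7; needs |A ∩ B| = 7 — true.

2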